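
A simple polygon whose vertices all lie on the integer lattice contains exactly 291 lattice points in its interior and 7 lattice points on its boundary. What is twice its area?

587

By Pick's theorem, A = I + B/2 − 1 = 291 + 7/2 − 1 = 587/2.
Hence 2A = 587.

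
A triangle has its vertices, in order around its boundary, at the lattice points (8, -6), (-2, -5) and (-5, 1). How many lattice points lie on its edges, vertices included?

The number of boundary lattice points is Σ gcd(|Δx|,|Δy|) = gcd(10,1) + gcd(3,6) + gcd(13,7) = 1+3+1 = 5.

5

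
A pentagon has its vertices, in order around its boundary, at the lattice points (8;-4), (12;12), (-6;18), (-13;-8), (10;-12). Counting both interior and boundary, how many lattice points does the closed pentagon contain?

511

By the shoelace formula, twice the signed area is |(8·12 − 12·(-4)) + (12·18 − (-6)·12) + ((-6)·(-8) − (-13)·18) + ((-13)·(-12) − 10·(-8)) + (10·(-4) − 8·(-12))| = 1006, so the area is 503.
The number of boundary lattice points is Σ gcd(|Δx|,|Δy|) = gcd(4,16) + gcd(18,6) + gcd(7,26) + gcd(23,4) + gcd(2,8) = 4+6+1+1+2 = 14.
Pick's theorem gives I = A − B/2 + 1 = 503 − 14/2 + 1 = 497, so the closed region contains I + B = 497 + 14 = 511 lattice points.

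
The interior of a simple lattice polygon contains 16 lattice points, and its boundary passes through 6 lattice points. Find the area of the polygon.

18

By Pick's theorem, A = I + B/2 − 1 = 16 + 6/2 − 1 = 18.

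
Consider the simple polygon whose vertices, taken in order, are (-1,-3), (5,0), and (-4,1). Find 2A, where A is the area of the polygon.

The shoelace formula gives twice the area as |((-1)·0 − 5·(-3)) + (5·1 − (-4)·0) + ((-4)·(-3) − (-1)·1)| = 33, so the area is 16.5.

33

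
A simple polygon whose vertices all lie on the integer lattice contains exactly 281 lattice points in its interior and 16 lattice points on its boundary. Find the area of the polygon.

288

By Pick's theorem, A = I + B/2 − 1 = 281 + 16/2 − 1 = 288.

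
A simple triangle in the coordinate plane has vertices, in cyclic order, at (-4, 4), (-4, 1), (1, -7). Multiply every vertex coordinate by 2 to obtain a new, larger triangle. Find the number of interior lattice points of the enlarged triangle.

Using the shoelace formula, 2A = |[(-4)·1 − (-4)·4] + [(-4)·(-7) − 1·1] + [1·4 − (-4)·(-7)]| = 15, so the area is 7.5.
Along each edge there are gcd(|Δx|,|Δy|)+1 lattice points, so counting each shared vertex once the boundary has gcd(0,3) + gcd(5,8) + gcd(5,11) = 3+1+1 = 5.
Scaling by 2 multiplies the area by 2² = 4 (so the new area is 30) and multiplies the boundary lattice-point count by 2, giving 10.
By Pick's theorem, the interior count of the dilated polygon is 30 − 10/2 + 1 = 26.

26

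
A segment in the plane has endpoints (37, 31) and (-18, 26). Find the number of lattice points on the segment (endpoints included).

The number of lattice points on a segment between lattice points is gcd(|Δx|,|Δy|) + 1 = gcd(55,5) + 1 = 5 + 1 = 6.

6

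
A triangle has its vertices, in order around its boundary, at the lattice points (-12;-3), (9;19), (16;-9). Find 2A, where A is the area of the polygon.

742

Using the shoelace formula, 2A = |((-12)·19 − 9·(-3)) + (9·(-9) − 16·19) + (16·(-3) − (-12)·(-9))| = 742, so the area is 371.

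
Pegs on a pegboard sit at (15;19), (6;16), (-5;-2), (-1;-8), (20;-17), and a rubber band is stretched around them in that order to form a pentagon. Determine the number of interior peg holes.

The shoelace formula gives twice the area as |[15·16 − 6·19] + [6·(-2) − (-5)·16] + [(-5)·(-8) − (-1)·(-2)] + [(-1)·(-17) − 20·(-8)] + [20·19 − 15·(-17)]| = 1044, so the area is 522.
Along each edge there are gcd(|Δx|,|Δy|)+1 lattice points, so counting each shared vertex once the boundary has gcd(9,3) + gcd(11,18) + gcd(4,6) + gcd(21,9) + gcd(5,36) = 3+1+2+3+1 = 10.
Pick's theorem gives I = A − B/2 + 1 = 522 − 10/2 + 1 = 518.

518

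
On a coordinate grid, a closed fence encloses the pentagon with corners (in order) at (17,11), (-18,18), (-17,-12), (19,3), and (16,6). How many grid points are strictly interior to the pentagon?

By the shoelace formula, twice the signed area is |(17·18 − (-18)·11) + ((-18)·(-12) − (-17)·18) + ((-17)·3 − 19·(-12)) + (19·6 − 16·3) + (16·11 − 17·6)| = 1343, so the area is 671.5.
The number of boundary lattice points is Σ gcd(|Δx|,|Δy|) = gcd(35,7) + gcd(1,30) + gcd(36,15) + gcd(3,3) + gcd(1,5) = 7+1+3+3+1 = 15.
By Pick's theorem A = I + B/2 − 1, so I = 671.5 − 15/2 + 1 = 665.

665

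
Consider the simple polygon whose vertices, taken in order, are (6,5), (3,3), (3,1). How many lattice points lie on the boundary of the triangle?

4

The number of boundary lattice points is Σ gcd(|Δx|,|Δy|) = gcd(3,2) + gcd(0,2) + gcd(3,4) = 1+2+1 = 4.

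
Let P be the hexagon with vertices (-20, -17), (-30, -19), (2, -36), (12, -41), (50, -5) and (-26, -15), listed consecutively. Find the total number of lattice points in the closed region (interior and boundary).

The shoelace formula gives twice the area as |[(-20)·(-19) − (-30)·(-17)] + [(-30)·(-36) − 2·(-19)] + [2·(-41) − 12·(-36)] + [12·(-5) − 50·(-41)] + [50·(-15) − (-26)·(-5)] + [(-26)·(-17) − (-20)·(-15)]| = 2590, so the area is 1295.
Along each edge there are gcd(|Δx|,|Δy|)+1 lattice points, so counting each shared vertex once the boundary has gcd(10,2) + gcd(32,17) + gcd(10,5) + gcd(38,36) + gcd(76,10) + gcd(6,2) = 2+1+5+2+2+2 = 14.
Pick's theorem gives I = A − B/2 + 1 = 1295 − 14/2 + 1 = 1289, so the closed region contains I + B = 1289 + 14 = 1303 lattice points.

1303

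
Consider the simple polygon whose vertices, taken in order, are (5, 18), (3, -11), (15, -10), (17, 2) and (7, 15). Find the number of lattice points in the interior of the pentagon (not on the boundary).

Using the shoelace formula, 2A = |(5·(-11) − 3·18) + (3·(-10) − 15·(-11)) + (15·2 − 17·(-10)) + (17·15 − 7·2) + (7·18 − 5·15)| = 518, so the area is 259.
Along each edge there are gcd(|Δx|,|Δy|)+1 lattice points, so counting each shared vertex once the boundary has gcd(2,29) + gcd(12,1) + gcd(2,12) + gcd(10,13) + gcd(2,3) = 1+1+2+1+1 = 6.
By Pick's theorem A = I + B/2 − 1, so I = 259 − 6/2 + 1 = 257.

257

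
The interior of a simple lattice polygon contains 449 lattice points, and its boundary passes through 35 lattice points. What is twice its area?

Pick's theorem states A = I + B/2 − 1, so A = 449 + 35/2 − 1 = 931/2.
Hence 2A = 931.

931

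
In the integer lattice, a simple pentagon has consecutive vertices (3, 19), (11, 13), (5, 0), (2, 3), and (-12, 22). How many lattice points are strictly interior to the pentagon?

213

The shoelace formula gives twice the area as |[3·13 − 11·19] + [11·0 − 5·13] + [5·3 − 2·0] + [2·22 − (-12)·3] + [(-12)·19 − 3·22]| = 434, so the area is 217.
Along each edge there are gcd(|Δx|,|Δy|)+1 lattice points, so counting each shared vertex once the boundary has gcd(8,6) + gcd(6,13) + gcd(3,3) + gcd(14,19) + gcd(15,3) = 2+1+3+1+3 = 10.
Pick's theorem gives I = A − B/2 + 1 = 217 − 10/2 + 1 = 213.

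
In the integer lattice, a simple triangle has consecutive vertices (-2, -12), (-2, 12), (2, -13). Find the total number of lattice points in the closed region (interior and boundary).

By the shoelace formula, twice the signed area is |[(-2)·12 − (-2)·(-12)] + [(-2)·(-13) − 2·12] + [2·(-12) − (-2)·(-13)]| = 96, so the area is 48.
The number of boundary lattice points is Σ gcd(|Δx|,|Δy|) = gcd(0,24) + gcd(4,25) + gcd(4,1) = 24+1+1 = 26.
Pick's theorem gives I = A − B/2 + 1 = 48 − 26/2 + 1 = 36, so the closed region contains I + B = 36 + 26 = 62 lattice points.

62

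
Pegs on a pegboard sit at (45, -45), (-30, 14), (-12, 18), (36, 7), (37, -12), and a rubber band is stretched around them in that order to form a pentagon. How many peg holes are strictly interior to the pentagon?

1818

By the shoelace formula, twice the signed area is |[45·14 − (-30)·(-45)] + [(-30)·18 − (-12)·14] + [(-12)·7 − 36·18] + [36·(-12) − 37·7] + [37·(-45) − 45·(-12)]| = 3640, so the area is 1820.
Summing gcd(|Δx|,|Δy|) over the edges gives the boundary count: gcd(75,59) + gcd(18,4) + gcd(48,11) + gcd(1,19) + gcd(8,33) = 1+2+1+1+1 = 6.
Pick's theorem gives I = A − B/2 + 1 = 1820 − 6/2 + 1 = 1818.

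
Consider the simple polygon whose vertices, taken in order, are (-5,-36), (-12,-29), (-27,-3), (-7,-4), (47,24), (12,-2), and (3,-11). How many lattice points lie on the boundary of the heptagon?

22

Summing gcd(|Δx|,|Δy|) over the edges gives the boundary count: gcd(7,7) + gcd(15,26) + gcd(20,1) + gcd(54,28) + gcd(35,26) + gcd(9,9) + gcd(8,25) = 7+1+1+2+1+9+1 = 22.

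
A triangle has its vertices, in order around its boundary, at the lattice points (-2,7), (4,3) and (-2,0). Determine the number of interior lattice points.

Using the shoelace formula, 2A = |[(-2)·3 − 4·7] + [4·0 − (-2)·3] + [(-2)·7 − (-2)·0]| = 42, so the area is 21.
Along each edge there are gcd(|Δx|,|Δy|)+1 lattice points, so counting each shared vertex once the boundary has gcd(6,4) + gcd(6,3) + gcd(0,7) = 2+3+7 = 12.
Pick's theorem gives I = A − B/2 + 1 = 21 − 12/2 + 1 = 16.

16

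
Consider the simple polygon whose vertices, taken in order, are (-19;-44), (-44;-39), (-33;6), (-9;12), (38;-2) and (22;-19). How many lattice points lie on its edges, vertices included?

Summing gcd(|Δx|,|Δy|) over the edges gives the boundary count: gcd(25,5) + gcd(11,45) + gcd(24,6) + gcd(47,14) + gcd(16,17) + gcd(41,25) = 5+1+6+1+1+1 = 15.

15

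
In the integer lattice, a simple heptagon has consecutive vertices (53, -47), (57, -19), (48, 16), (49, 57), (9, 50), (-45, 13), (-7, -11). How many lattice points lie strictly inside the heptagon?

5615

Using the shoelace formula, 2A = |(53·(-19) − 57·(-47)) + (57·16 − 48·(-19)) + (48·57 − 49·16) + (49·50 − 9·57) + (9·13 − (-45)·50) + ((-45)·(-11) − (-7)·13) + ((-7)·(-47) − 53·(-11))| = 11250, so the area is 5625.
Summing gcd(|Δx|,|Δy|) over the edges gives the boundary count: gcd(4,28) + gcd(9,35) + gcd(1,41) + gcd(40,7) + gcd(54,37) + gcd(38,24) + gcd(60,36) = 4+1+1+1+1+2+12 = 22.
By Pick's theorem A = I + B/2 − 1, so I = 5625 − 22/2 + 1 = 5615.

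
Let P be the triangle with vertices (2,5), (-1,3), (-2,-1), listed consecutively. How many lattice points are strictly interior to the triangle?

Using the shoelace formula, 2A = |[2·3 − (-1)·5] + [(-1)·(-1) − (-2)·3] + [(-2)·5 − 2·(-1)]| = 10, so the area is 5.
Along each edge there are gcd(|Δx|,|Δy|)+1 lattice points, so counting each shared vertex once the boundary has gcd(3,2) + gcd(1,4) + gcd(4,6) = 1+1+2 = 4.
By Pick's theorem A = I + B/2 − 1, so I = 5 − 4/2 + 1 = 4.

4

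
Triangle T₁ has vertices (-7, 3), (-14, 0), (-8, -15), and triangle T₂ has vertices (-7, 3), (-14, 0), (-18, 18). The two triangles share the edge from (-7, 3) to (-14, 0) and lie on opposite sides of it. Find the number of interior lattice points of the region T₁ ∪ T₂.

128

The union is the simple quadrilateral with vertices (-7, 3), (-8, -15), (-14, 0), (-18, 18) in order.
The shoelace formula gives twice the area as |((-7)·(-15) − (-8)·3) + ((-8)·0 − (-14)·(-15)) + ((-14)·18 − (-18)·0) + ((-18)·3 − (-7)·18)| = 261, so the area is 261/2.
Summing gcd(|Δx|,|Δy|) over the edges gives the boundary count: gcd(1,18) + gcd(6,15) + gcd(4,18) + gcd(11,15) = 1+3+2+1 = 7.
By Pick's theorem I = A − B/2 + 1 = 261/2 − 7/2 + 1 = 128.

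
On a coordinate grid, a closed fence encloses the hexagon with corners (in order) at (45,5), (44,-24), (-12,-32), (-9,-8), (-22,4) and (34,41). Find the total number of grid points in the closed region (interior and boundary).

3065

Using the shoelace formula, 2A = |(45·(-24) − 44·5) + (44·(-32) − (-12)·(-24)) + ((-12)·(-8) − (-9)·(-32)) + ((-9)·4 − (-22)·(-8)) + ((-22)·41 − 34·4) + (34·5 − 45·41)| = 6113, so the area is 6113/2.
Summing gcd(|Δx|,|Δy|) over the edges gives the boundary count: gcd(1,29) + gcd(56,8) + gcd(3,24) + gcd(13,12) + gcd(56,37) + gcd(11,36) = 1+8+3+1+1+1 = 15.
Pick's theorem gives I = A − B/2 + 1 = 6113/2 − 15/2 + 1 = 3050, so the closed region contains I + B = 3050 + 15 = 3065 lattice points.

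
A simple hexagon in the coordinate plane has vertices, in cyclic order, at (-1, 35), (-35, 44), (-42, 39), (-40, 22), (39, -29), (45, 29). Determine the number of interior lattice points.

3318

By the shoelace formula, twice the signed area is |[(-1)·44 − (-35)·35] + [(-35)·39 − (-42)·44] + [(-42)·22 − (-40)·39] + [(-40)·(-29) − 39·22] + [39·29 − 45·(-29)] + [45·35 − (-1)·29]| = 6642, so the area is 3321.
Summing gcd(|Δx|,|Δy|) over the edges gives the boundary count: gcd(34,9) + gcd(7,5) + gcd(2,17) + gcd(79,51) + gcd(6,58) + gcd(46,6) = 1+1+1+1+2+2 = 8.
Pick's theorem gives I = A − B/2 + 1 = 3321 − 8/2 + 1 = 3318.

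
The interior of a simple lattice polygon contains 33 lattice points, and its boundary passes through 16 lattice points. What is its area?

40

Pick's theorem states A = I + B/2 − 1, so A = 33 + 16/2 − 1 = 40.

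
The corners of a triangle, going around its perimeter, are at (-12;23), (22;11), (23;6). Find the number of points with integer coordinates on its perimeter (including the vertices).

4

Along each edge there are gcd(|Δx|,|Δy|)+1 lattice points, so counting each shared vertex once the boundary has gcd(34,12) + gcd(1,5) + gcd(35,17) = 2+1+1 = 4.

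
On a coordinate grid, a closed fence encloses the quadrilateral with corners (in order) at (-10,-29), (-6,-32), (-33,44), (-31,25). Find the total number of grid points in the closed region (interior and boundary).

261

The shoelace formula gives twice the area as |[(-10)·(-32) − (-6)·(-29)] + [(-6)·44 − (-33)·(-32)] + [(-33)·25 − (-31)·44] + [(-31)·(-29) − (-10)·25]| = 514, so the area is 257.
Along each edge there are gcd(|Δx|,|Δy|)+1 lattice points, so counting each shared vertex once the boundary has gcd(4,3) + gcd(27,76) + gcd(2,19) + gcd(21,54) = 1+1+1+3 = 6.
Pick's theorem gives I = A − B/2 + 1 = 257 − 6/2 + 1 = 255, so the closed region contains I + B = 255 + 6 = 261 lattice points.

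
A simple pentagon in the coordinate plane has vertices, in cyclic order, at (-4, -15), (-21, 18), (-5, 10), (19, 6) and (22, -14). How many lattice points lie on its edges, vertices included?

Along each edge there are gcd(|Δx|,|Δy|)+1 lattice points, so counting each shared vertex once the boundary has gcd(17,33) + gcd(16,8) + gcd(24,4) + gcd(3,20) + gcd(26,1) = 1+8+4+1+1 = 15.

15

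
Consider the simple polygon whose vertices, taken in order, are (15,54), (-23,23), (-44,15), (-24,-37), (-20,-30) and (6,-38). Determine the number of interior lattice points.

The shoelace formula gives twice the area as |(15·23 − (-23)·54) + ((-23)·15 − (-44)·23) + ((-44)·(-37) − (-24)·15) + ((-24)·(-30) − (-20)·(-37)) + ((-20)·(-38) − 6·(-30)) + (6·54 − 15·(-38))| = 6056, so the area is 3028.
The number of boundary lattice points is Σ gcd(|Δx|,|Δy|) = gcd(38,31) + gcd(21,8) + gcd(20,52) + gcd(4,7) + gcd(26,8) + gcd(9,92) = 1+1+4+1+2+1 = 10.
By Pick's theorem A = I + B/2 − 1, so I = 3028 − 10/2 + 1 = 3024.

3024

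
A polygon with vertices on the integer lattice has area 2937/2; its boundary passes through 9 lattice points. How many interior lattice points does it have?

1465

Pick's theorem A = I + B/2 − 1 rearranges to I = A − B/2 + 1 = 2937/2 − 9/2 + 1 = 1465.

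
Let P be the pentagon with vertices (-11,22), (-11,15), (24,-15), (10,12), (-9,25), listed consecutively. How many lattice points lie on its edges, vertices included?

The number of boundary lattice points is Σ gcd(|Δx|,|Δy|) = gcd(0,7) + gcd(35,30) + gcd(14,27) + gcd(19,13) + gcd(2,3) = 7+5+1+1+1 = 15.

15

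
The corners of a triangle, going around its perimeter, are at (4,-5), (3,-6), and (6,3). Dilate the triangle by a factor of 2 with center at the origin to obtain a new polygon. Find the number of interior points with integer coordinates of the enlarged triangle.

7

By the shoelace formula, twice the signed area is |[4·(-6) − 3·(-5)] + [3·3 − 6·(-6)] + [6·(-5) − 4·3]| = 6, so the area is 3.
Along each edge there are gcd(|Δx|,|Δy|)+1 lattice points, so counting each shared vertex once the boundary has gcd(1,1) + gcd(3,9) + gcd(2,8) = 1+3+2 = 6.
Scaling by 2 multiplies the area by 2² = 4 (so the new area is 12) and multiplies the boundary lattice-point count by 2, giving 12.
By Pick's theorem, the interior count of the dilated polygon is 12 − 12/2 + 1 = 7.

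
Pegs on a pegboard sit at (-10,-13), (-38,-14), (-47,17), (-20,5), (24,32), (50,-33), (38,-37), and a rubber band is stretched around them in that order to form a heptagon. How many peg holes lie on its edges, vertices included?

47

Summing gcd(|Δx|,|Δy|) over the edges gives the boundary count: gcd(28,1) + gcd(9,31) + gcd(27,12) + gcd(44,27) + gcd(26,65) + gcd(12,4) + gcd(48,24) = 1+1+3+1+13+4+24 = 47.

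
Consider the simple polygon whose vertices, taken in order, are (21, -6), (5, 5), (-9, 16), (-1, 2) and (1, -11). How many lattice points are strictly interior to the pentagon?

The shoelace formula gives twice the area as |[21·5 − 5·(-6)] + [5·16 − (-9)·5] + [(-9)·2 − (-1)·16] + [(-1)·(-11) − 1·2] + [1·(-6) − 21·(-11)]| = 492, so the area is 246.
Summing gcd(|Δx|,|Δy|) over the edges gives the boundary count: gcd(16,11) + gcd(14,11) + gcd(8,14) + gcd(2,13) + gcd(20,5) = 1+1+2+1+5 = 10.
Pick's theorem gives I = A − B/2 + 1 = 246 − 10/2 + 1 = 242.

242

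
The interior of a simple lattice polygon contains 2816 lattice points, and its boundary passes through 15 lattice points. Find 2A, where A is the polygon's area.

Pick's theorem states A = I + B/2 − 1, so A = 2816 + 15/2 − 1 = 5645/2.
Hence 2A = 5645.

5645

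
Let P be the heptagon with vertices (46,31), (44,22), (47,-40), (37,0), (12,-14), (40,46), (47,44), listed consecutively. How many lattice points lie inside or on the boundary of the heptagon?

1031

By the shoelace formula, twice the signed area is |[46·22 − 44·31] + [44·(-40) − 47·22] + [47·0 − 37·(-40)] + [37·(-14) − 12·0] + [12·46 − 40·(-14)] + [40·44 − 47·46] + [47·31 − 46·44]| = 2041, so the area is 2041/2.
Summing gcd(|Δx|,|Δy|) over the edges gives the boundary count: gcd(2,9) + gcd(3,62) + gcd(10,40) + gcd(25,14) + gcd(28,60) + gcd(7,2) + gcd(1,13) = 1+1+10+1+4+1+1 = 19.
Pick's theorem gives I = A − B/2 + 1 = 2041/2 − 19/2 + 1 = 1012, so the closed region contains I + B = 1012 + 19 = 1031 lattice points.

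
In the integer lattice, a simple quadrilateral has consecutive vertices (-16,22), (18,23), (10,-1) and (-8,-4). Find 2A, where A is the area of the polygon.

1300

The shoelace formula gives twice the area as |[(-16)·23 − 18·22] + [18·(-1) − 10·23] + [10·(-4) − (-8)·(-1)] + [(-8)·22 − (-16)·(-4)]| = 1300, so the area is 650.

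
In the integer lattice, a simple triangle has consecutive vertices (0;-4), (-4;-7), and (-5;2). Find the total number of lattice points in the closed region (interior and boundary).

The shoelace formula gives twice the area as |[0·(-7) − (-4)·(-4)] + [(-4)·2 − (-5)·(-7)] + [(-5)·(-4) − 0·2]| = 39, so the area is 19.5.
Along each edge there are gcd(|Δx|,|Δy|)+1 lattice points, so counting each shared vertex once the boundary has gcd(4,3) + gcd(1,9) + gcd(5,6) = 1+1+1 = 3.
Pick's theorem gives I = A − B/2 + 1 = 19.5 − 3/2 + 1 = 19, so the closed region contains I + B = 19 + 3 = 22 lattice points.

22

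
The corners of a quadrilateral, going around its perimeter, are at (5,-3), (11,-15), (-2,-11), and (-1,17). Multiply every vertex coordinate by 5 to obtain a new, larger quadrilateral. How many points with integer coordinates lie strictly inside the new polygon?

3976

The shoelace formula gives twice the area as |[5·(-15) − 11·(-3)] + [11·(-11) − (-2)·(-15)] + [(-2)·17 − (-1)·(-11)] + [(-1)·(-3) − 5·17]| = 320, so the area is 160.
The number of boundary lattice points is Σ gcd(|Δx|,|Δy|) = gcd(6,12) + gcd(13,4) + gcd(1,28) + gcd(6,20) = 6+1+1+2 = 10.
Scaling by 5 multiplies the area by 5² = 25 (so the new area is 4000) and multiplies the boundary lattice-point count by 5, giving 50.
By Pick's theorem, the interior count of the dilated polygon is 4000 − 50/2 + 1 = 3976.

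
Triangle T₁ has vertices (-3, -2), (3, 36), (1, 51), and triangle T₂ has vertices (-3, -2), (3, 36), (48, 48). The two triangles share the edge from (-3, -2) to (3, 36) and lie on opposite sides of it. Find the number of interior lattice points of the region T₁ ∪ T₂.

The union is the simple quadrilateral with vertices (-3, -2), (1, 51), (3, 36), (48, 48) in order.
The shoelace formula gives twice the area as |((-3)·51 − 1·(-2)) + (1·36 − 3·51) + (3·48 − 48·36) + (48·(-2) − (-3)·48)| = 1804, so the area is 902.
Summing gcd(|Δx|,|Δy|) over the edges gives the boundary count: gcd(4,53) + gcd(2,15) + gcd(45,12) + gcd(51,50) = 1+1+3+1 = 6.
By Pick's theorem I = A − B/2 + 1 = 902 − 6/2 + 1 = 900.

900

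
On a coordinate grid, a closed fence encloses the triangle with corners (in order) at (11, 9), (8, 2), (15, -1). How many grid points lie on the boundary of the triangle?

4

Summing gcd(|Δx|,|Δy|) over the edges gives the boundary count: gcd(3,7) + gcd(7,3) + gcd(4,10) = 1+1+2 = 4.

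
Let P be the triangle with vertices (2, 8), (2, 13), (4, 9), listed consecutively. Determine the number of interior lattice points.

2

Using the shoelace formula, 2A = |[2·13 − 2·8] + [2·9 − 4·13] + [4·8 − 2·9]| = 10, so the area is 5.
Along each edge there are gcd(|Δx|,|Δy|)+1 lattice points, so counting each shared vertex once the boundary has gcd(0,5) + gcd(2,4) + gcd(2,1) = 5+2+1 = 8.
Pick's theorem gives I = A − B/2 + 1 = 5 − 8/2 + 1 = 2.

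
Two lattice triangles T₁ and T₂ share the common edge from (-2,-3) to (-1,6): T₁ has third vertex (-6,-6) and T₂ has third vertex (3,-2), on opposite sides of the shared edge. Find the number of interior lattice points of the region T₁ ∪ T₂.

36

The union is the simple quadrilateral with vertices (-2,-3), (-6,-6), (-1,6), (3,-2) in order.
Using the shoelace formula, 2A = |[(-2)·(-6) − (-6)·(-3)] + [(-6)·6 − (-1)·(-6)] + [(-1)·(-2) − 3·6] + [3·(-3) − (-2)·(-2)]| = 77, so the area is 38.5.
Along each edge there are gcd(|Δx|,|Δy|)+1 lattice points, so counting each shared vertex once the boundary has gcd(4,3) + gcd(5,12) + gcd(4,8) + gcd(5,1) = 1+1+4+1 = 7.
By Pick's theorem I = A − B/2 + 1 = 38.5 − 7/2 + 1 = 36.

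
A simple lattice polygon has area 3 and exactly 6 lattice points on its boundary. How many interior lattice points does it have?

From Pick's theorem, I = A − B/2 + 1 = 3 − 6/2 + 1 = 1.

1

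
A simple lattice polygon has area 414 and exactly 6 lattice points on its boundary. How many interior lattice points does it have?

412

Pick's theorem A = I + B/2 − 1 rearranges to I = A − B/2 + 1 = 414 − 6/2 + 1 = 412.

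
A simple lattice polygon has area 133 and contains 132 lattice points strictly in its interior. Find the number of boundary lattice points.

4

Pick's theorem gives A = I + B/2 − 1, so B = 2(A − I + 1) = 2(133 − 132 + 1) = 4.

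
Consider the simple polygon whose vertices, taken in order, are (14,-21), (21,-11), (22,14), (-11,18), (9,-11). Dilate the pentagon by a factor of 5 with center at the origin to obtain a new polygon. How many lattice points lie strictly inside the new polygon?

16191

The shoelace formula gives twice the area as |(14·(-11) − 21·(-21)) + (21·14 − 22·(-11)) + (22·18 − (-11)·14) + ((-11)·(-11) − 9·18) + (9·(-21) − 14·(-11))| = 1297, so the area is 1297/2.
The number of boundary lattice points is Σ gcd(|Δx|,|Δy|) = gcd(7,10) + gcd(1,25) + gcd(33,4) + gcd(20,29) + gcd(5,10) = 1+1+1+1+5 = 9.
Scaling by 5 multiplies the area by 5² = 25 (so the new area is 16212.5) and multiplies the boundary lattice-point count by 5, giving 45.
By Pick's theorem, the interior count of the dilated polygon is 16212.5 − 45/2 + 1 = 16191.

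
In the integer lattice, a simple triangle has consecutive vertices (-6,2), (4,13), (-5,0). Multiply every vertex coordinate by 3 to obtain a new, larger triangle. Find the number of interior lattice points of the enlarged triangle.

136

The shoelace formula gives twice the area as |[(-6)·13 − 4·2] + [4·0 − (-5)·13] + [(-5)·2 − (-6)·0]| = 31, so the area is 31/2.
Along each edge there are gcd(|Δx|,|Δy|)+1 lattice points, so counting each shared vertex once the boundary has gcd(10,11) + gcd(9,13) + gcd(1,2) = 1+1+1 = 3.
Scaling by 3 multiplies the area by 3² = 9 (so the new area is 279/2) and multiplies the boundary lattice-point count by 3, giving 9.
By Pick's theorem, the interior count of the dilated polygon is 279/2 − 9/2 + 1 = 136.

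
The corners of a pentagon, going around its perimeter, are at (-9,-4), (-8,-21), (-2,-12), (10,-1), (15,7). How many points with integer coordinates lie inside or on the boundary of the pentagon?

215

The shoelace formula gives twice the area as |[(-9)·(-21) − (-8)·(-4)] + [(-8)·(-12) − (-2)·(-21)] + [(-2)·(-1) − 10·(-12)] + [10·7 − 15·(-1)] + [15·(-4) − (-9)·7]| = 421, so the area is 421/2.
Summing gcd(|Δx|,|Δy|) over the edges gives the boundary count: gcd(1,17) + gcd(6,9) + gcd(12,11) + gcd(5,8) + gcd(24,11) = 1+3+1+1+1 = 7.
Pick's theorem gives I = A − B/2 + 1 = 421/2 − 7/2 + 1 = 208, so the closed region contains I + B = 208 + 7 = 215 lattice points.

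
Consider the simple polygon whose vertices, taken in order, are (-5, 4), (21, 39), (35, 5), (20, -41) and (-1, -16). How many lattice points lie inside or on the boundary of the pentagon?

1765

Using the shoelace formula, 2A = |[(-5)·39 − 21·4] + [21·5 − 35·39] + [35·(-41) − 20·5] + [20·(-16) − (-1)·(-41)] + [(-1)·4 − (-5)·(-16)]| = 3519, so the area is 3519/2.
Summing gcd(|Δx|,|Δy|) over the edges gives the boundary count: gcd(26,35) + gcd(14,34) + gcd(15,46) + gcd(21,25) + gcd(4,20) = 1+2+1+1+4 = 9.
Pick's theorem gives I = A − B/2 + 1 = 3519/2 − 9/2 + 1 = 1756, so the closed region contains I + B = 1756 + 9 = 1765 lattice points.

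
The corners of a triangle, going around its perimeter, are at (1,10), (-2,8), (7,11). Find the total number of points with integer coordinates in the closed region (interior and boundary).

8

Using the shoelace formula, 2A = |[1·8 − (-2)·10] + [(-2)·11 − 7·8] + [7·10 − 1·11]| = 9, so the area is 4.5.
Summing gcd(|Δx|,|Δy|) over the edges gives the boundary count: gcd(3,2) + gcd(9,3) + gcd(6,1) = 1+3+1 = 5.
Pick's theorem gives I = A − B/2 + 1 = 4.5 − 5/2 + 1 = 3, so the closed region contains I + B = 3 + 5 = 8 lattice points.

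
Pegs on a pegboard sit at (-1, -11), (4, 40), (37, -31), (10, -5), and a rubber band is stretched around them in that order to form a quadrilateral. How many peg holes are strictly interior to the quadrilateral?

794

Using the shoelace formula, 2A = |[(-1)·40 − 4·(-11)] + [4·(-31) − 37·40] + [37·(-5) − 10·(-31)] + [10·(-11) − (-1)·(-5)]| = 1590, so the area is 795.
Along each edge there are gcd(|Δx|,|Δy|)+1 lattice points, so counting each shared vertex once the boundary has gcd(5,51) + gcd(33,71) + gcd(27,26) + gcd(11,6) = 1+1+1+1 = 4.
Pick's theorem gives I = A − B/2 + 1 = 795 − 4/2 + 1 = 794.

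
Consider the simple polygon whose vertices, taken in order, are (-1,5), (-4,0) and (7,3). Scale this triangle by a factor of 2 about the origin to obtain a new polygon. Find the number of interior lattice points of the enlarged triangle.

By the shoelace formula, twice the signed area is |((-1)·0 − (-4)·5) + ((-4)·3 − 7·0) + (7·5 − (-1)·3)| = 46, so the area is 23.
Along each edge there are gcd(|Δx|,|Δy|)+1 lattice points, so counting each shared vertex once the boundary has gcd(3,5) + gcd(11,3) + gcd(8,2) = 1+1+2 = 4.
Scaling by 2 multiplies the area by 2² = 4 (so the new area is 92) and multiplies the boundary lattice-point count by 2, giving 8.
By Pick's theorem, the interior count of the dilated polygon is 92 − 8/2 + 1 = 89.

89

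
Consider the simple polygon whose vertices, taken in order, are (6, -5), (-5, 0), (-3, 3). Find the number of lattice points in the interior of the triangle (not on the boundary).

The shoelace formula gives twice the area as |[6·0 − (-5)·(-5)] + [(-5)·3 − (-3)·0] + [(-3)·(-5) − 6·3]| = 43, so the area is 43/2.
The number of boundary lattice points is Σ gcd(|Δx|,|Δy|) = gcd(11,5) + gcd(2,3) + gcd(9,8) = 1+1+1 = 3.
By Pick's theorem A = I + B/2 − 1, so I = 43/2 − 3/2 + 1 = 21.

21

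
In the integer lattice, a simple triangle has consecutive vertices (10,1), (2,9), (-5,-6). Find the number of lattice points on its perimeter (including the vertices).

Along each edge there are gcd(|Δx|,|Δy|)+1 lattice points, so counting each shared vertex once the boundary has gcd(8,8) + gcd(7,15) + gcd(15,7) = 8+1+1 = 10.

10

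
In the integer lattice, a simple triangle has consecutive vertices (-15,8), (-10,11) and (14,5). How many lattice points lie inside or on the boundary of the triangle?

56

Using the shoelace formula, 2A = |[(-15)·11 − (-10)·8] + [(-10)·5 − 14·11] + [14·8 − (-15)·5]| = 102, so the area is 51.
Summing gcd(|Δx|,|Δy|) over the edges gives the boundary count: gcd(5,3) + gcd(24,6) + gcd(29,3) = 1+6+1 = 8.
Pick's theorem gives I = A − B/2 + 1 = 51 − 8/2 + 1 = 48, so the closed region contains I + B = 48 + 8 = 56 lattice points.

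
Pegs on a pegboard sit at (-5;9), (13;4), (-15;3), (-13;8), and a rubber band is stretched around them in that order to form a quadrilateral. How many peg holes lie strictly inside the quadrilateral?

Using the shoelace formula, 2A = |((-5)·4 − 13·9) + (13·3 − (-15)·4) + ((-15)·8 − (-13)·3) + ((-13)·9 − (-5)·8)| = 196, so the area is 98.
The number of boundary lattice points is Σ gcd(|Δx|,|Δy|) = gcd(18,5) + gcd(28,1) + gcd(2,5) + gcd(8,1) = 1+1+1+1 = 4.
By Pick's theorem A = I + B/2 − 1, so I = 98 − 4/2 + 1 = 97.

97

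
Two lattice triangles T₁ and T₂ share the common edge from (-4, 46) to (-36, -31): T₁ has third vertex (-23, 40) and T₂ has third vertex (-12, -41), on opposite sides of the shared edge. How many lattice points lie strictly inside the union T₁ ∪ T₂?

The union is the simple quadrilateral with vertices (-4, 46), (-23, 40), (-36, -31), (-12, -41) in order.
Using the shoelace formula, 2A = |((-4)·40 − (-23)·46) + ((-23)·(-31) − (-36)·40) + ((-36)·(-41) − (-12)·(-31)) + ((-12)·46 − (-4)·(-41))| = 3439, so the area is 1719.5.
Summing gcd(|Δx|,|Δy|) over the edges gives the boundary count: gcd(19,6) + gcd(13,71) + gcd(24,10) + gcd(8,87) = 1+1+2+1 = 5.
By Pick's theorem I = A − B/2 + 1 = 1719.5 − 5/2 + 1 = 1718.

1718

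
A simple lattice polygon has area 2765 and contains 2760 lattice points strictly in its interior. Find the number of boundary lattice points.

Pick's theorem gives A = I + B/2 − 1, so B = 2(A − I + 1) = 2(2765 − 2760 + 1) = 12.

12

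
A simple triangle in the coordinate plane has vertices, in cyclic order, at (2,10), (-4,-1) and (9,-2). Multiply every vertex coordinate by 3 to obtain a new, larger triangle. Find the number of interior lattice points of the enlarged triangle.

667

Using the shoelace formula, 2A = |[2·(-1) − (-4)·10] + [(-4)·(-2) − 9·(-1)] + [9·10 − 2·(-2)]| = 149, so the area is 149/2.
Summing gcd(|Δx|,|Δy|) over the edges gives the boundary count: gcd(6,11) + gcd(13,1) + gcd(7,12) = 1+1+1 = 3.
Scaling by 3 multiplies the area by 3² = 9 (so the new area is 670.5) and multiplies the boundary lattice-point count by 3, giving 9.
By Pick's theorem, the interior count of the dilated polygon is 670.5 − 9/2 + 1 = 667.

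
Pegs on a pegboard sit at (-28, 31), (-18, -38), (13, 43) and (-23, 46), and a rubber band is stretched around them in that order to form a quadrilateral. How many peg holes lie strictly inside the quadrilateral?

The shoelace formula gives twice the area as |((-28)·(-38) − (-18)·31) + ((-18)·43 − 13·(-38)) + (13·46 − (-23)·43) + ((-23)·31 − (-28)·46)| = 3504, so the area is 1752.
Summing gcd(|Δx|,|Δy|) over the edges gives the boundary count: gcd(10,69) + gcd(31,81) + gcd(36,3) + gcd(5,15) = 1+1+3+5 = 10.
By Pick's theorem A = I + B/2 − 1, so I = 1752 − 10/2 + 1 = 1748.

1748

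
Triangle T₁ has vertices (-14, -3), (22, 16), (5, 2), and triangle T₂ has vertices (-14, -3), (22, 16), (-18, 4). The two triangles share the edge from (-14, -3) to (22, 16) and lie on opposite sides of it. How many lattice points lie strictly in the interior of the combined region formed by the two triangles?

252

The union is the simple quadrilateral with vertices (-14, -3), (5, 2), (22, 16), (-18, 4) in order.
The shoelace formula gives twice the area as |((-14)·2 − 5·(-3)) + (5·16 − 22·2) + (22·4 − (-18)·16) + ((-18)·(-3) − (-14)·4)| = 509, so the area is 509/2.
The number of boundary lattice points is Σ gcd(|Δx|,|Δy|) = gcd(19,5) + gcd(17,14) + gcd(40,12) + gcd(4,7) = 1+1+4+1 = 7.
By Pick's theorem I = A − B/2 + 1 = 509/2 − 7/2 + 1 = 252.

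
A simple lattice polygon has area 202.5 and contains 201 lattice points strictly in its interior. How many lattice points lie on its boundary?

Pick's theorem gives A = I + B/2 − 1, so B = 2(A − I + 1) = 2(202.5 − 201 + 1) = 5.

5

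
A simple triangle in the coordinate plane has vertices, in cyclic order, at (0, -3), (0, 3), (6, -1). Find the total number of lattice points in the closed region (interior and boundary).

The shoelace formula gives twice the area as |[0·3 − 0·(-3)] + [0·(-1) − 6·3] + [6·(-3) − 0·(-1)]| = 36, so the area is 18.
Summing gcd(|Δx|,|Δy|) over the edges gives the boundary count: gcd(0,6) + gcd(6,4) + gcd(6,2) = 6+2+2 = 10.
Pick's theorem gives I = A − B/2 + 1 = 18 − 10/2 + 1 = 14, so the closed region contains I + B = 14 + 10 = 24 lattice points.

24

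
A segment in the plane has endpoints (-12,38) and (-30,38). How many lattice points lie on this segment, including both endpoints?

The number of lattice points on a segment between lattice points is gcd(|Δx|,|Δy|) + 1 = gcd(18,0) + 1 = 18 + 1 = 19.

19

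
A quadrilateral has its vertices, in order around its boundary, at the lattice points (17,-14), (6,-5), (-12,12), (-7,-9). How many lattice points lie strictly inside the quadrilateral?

Using the shoelace formula, 2A = |(17·(-5) − 6·(-14)) + (6·12 − (-12)·(-5)) + ((-12)·(-9) − (-7)·12) + ((-7)·(-14) − 17·(-9))| = 454, so the area is 227.
The number of boundary lattice points is Σ gcd(|Δx|,|Δy|) = gcd(11,9) + gcd(18,17) + gcd(5,21) + gcd(24,5) = 1+1+1+1 = 4.
By Pick's theorem A = I + B/2 − 1, so I = 227 − 4/2 + 1 = 226.

226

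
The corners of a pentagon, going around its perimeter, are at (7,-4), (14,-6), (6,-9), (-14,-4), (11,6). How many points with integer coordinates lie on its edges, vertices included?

14

Along each edge there are gcd(|Δx|,|Δy|)+1 lattice points, so counting each shared vertex once the boundary has gcd(7,2) + gcd(8,3) + gcd(20,5) + gcd(25,10) + gcd(4,10) = 1+1+5+5+2 = 14.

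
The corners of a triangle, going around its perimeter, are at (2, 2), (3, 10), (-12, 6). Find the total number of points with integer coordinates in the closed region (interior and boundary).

The shoelace formula gives twice the area as |[2·10 − 3·2] + [3·6 − (-12)·10] + [(-12)·2 − 2·6]| = 116, so the area is 58.
The number of boundary lattice points is Σ gcd(|Δx|,|Δy|) = gcd(1,8) + gcd(15,4) + gcd(14,4) = 1+1+2 = 4.
Pick's theorem gives I = A − B/2 + 1 = 58 − 4/2 + 1 = 57, so the closed region contains I + B = 57 + 4 = 61 lattice points.

61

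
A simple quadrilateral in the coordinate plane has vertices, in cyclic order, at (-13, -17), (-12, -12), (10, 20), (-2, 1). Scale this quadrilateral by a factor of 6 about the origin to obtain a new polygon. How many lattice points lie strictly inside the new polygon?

The shoelace formula gives twice the area as |((-13)·(-12) − (-12)·(-17)) + ((-12)·20 − 10·(-12)) + (10·1 − (-2)·20) + ((-2)·(-17) − (-13)·1)| = 71, so the area is 35.5.
The number of boundary lattice points is Σ gcd(|Δx|,|Δy|) = gcd(1,5) + gcd(22,32) + gcd(12,19) + gcd(11,18) = 1+2+1+1 = 5.
Scaling by 6 multiplies the area by 6² = 36 (so the new area is 1278) and multiplies the boundary lattice-point count by 6, giving 30.
By Pick's theorem, the interior count of the dilated polygon is 1278 − 30/2 + 1 = 1264.

1264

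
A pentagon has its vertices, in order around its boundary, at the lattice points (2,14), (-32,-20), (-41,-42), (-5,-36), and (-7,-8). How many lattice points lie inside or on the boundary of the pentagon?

975

By the shoelace formula, twice the signed area is |(2·(-20) − (-32)·14) + ((-32)·(-42) − (-41)·(-20)) + ((-41)·(-36) − (-5)·(-42)) + ((-5)·(-8) − (-7)·(-36)) + ((-7)·14 − 2·(-8))| = 1904, so the area is 952.
The number of boundary lattice points is Σ gcd(|Δx|,|Δy|) = gcd(34,34) + gcd(9,22) + gcd(36,6) + gcd(2,28) + gcd(9,22) = 34+1+6+2+1 = 44.
Pick's theorem gives I = A − B/2 + 1 = 952 − 44/2 + 1 = 931, so the closed region contains I + B = 931 + 44 = 975 lattice points.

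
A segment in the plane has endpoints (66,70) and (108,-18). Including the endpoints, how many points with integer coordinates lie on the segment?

The number of lattice points on a segment between lattice points is gcd(|Δx|,|Δy|) + 1 = gcd(42,88) + 1 = 2 + 1 = 3.

3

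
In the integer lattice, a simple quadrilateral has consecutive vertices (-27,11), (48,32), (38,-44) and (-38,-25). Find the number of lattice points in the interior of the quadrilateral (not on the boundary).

4206

Using the shoelace formula, 2A = |((-27)·32 − 48·11) + (48·(-44) − 38·32) + (38·(-25) − (-38)·(-44)) + ((-38)·11 − (-27)·(-25))| = 8435, so the area is 4217.5.
Summing gcd(|Δx|,|Δy|) over the edges gives the boundary count: gcd(75,21) + gcd(10,76) + gcd(76,19) + gcd(11,36) = 3+2+19+1 = 25.
By Pick's theorem A = I + B/2 − 1, so I = 4217.5 − 25/2 + 1 = 4206.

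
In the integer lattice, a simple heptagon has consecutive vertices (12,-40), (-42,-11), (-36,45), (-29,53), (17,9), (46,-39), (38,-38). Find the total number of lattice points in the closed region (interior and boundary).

4141

The shoelace formula gives twice the area as |[12·(-11) − (-42)·(-40)] + [(-42)·45 − (-36)·(-11)] + [(-36)·53 − (-29)·45] + [(-29)·9 − 17·53] + [17·(-39) − 46·9] + [46·(-38) − 38·(-39)] + [38·(-40) − 12·(-38)]| = 8270, so the area is 4135.
The number of boundary lattice points is Σ gcd(|Δx|,|Δy|) = gcd(54,29) + gcd(6,56) + gcd(7,8) + gcd(46,44) + gcd(29,48) + gcd(8,1) + gcd(26,2) = 1+2+1+2+1+1+2 = 10.
Pick's theorem gives I = A − B/2 + 1 = 4135 − 10/2 + 1 = 4131, so the closed region contains I + B = 4131 + 10 = 4141 lattice points.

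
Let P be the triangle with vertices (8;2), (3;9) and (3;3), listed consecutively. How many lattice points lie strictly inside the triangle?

12

By the shoelace formula, twice the signed area is |(8·9 − 3·2) + (3·3 − 3·9) + (3·2 − 8·3)| = 30, so the area is 15.
Summing gcd(|Δx|,|Δy|) over the edges gives the boundary count: gcd(5,7) + gcd(0,6) + gcd(5,1) = 1+6+1 = 8.
Pick's theorem gives I = A − B/2 + 1 = 15 − 8/2 + 1 = 12.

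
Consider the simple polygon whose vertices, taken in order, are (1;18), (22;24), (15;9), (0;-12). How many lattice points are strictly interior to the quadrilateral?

348

The shoelace formula gives twice the area as |(1·24 − 22·18) + (22·9 − 15·24) + (15·(-12) − 0·9) + (0·18 − 1·(-12))| = 702, so the area is 351.
Along each edge there are gcd(|Δx|,|Δy|)+1 lattice points, so counting each shared vertex once the boundary has gcd(21,6) + gcd(7,15) + gcd(15,21) + gcd(1,30) = 3+1+3+1 = 8.
Pick's theorem gives I = A − B/2 + 1 = 351 − 8/2 + 1 = 348.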